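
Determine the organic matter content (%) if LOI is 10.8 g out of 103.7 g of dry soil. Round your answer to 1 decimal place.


Step 1: OM% = 100 * LOI / sample mass
Step 2: OM = 100 * 10.8 / 103.7
Step 3: OM = 10.4%

10.4


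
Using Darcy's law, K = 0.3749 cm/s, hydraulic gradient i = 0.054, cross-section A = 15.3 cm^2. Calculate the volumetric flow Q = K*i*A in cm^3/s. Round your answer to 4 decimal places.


Step 1: Apply Darcy's law: Q = K * i * A
Step 2: Q = 0.3749 * 0.054 * 15.3
Step 3: Q = 0.3097 cm^3/s

0.3097


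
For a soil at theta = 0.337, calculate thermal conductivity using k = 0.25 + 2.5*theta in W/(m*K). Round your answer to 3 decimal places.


Step 1: k = 0.25 + 2.5 * theta
Step 2: k = 0.25 + 2.5 * 0.337
Step 3: k = 0.25 + 0.843
Step 4: k = 1.093 W/(m*K)

1.093


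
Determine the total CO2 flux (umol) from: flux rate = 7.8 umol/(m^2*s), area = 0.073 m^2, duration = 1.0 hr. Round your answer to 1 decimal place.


Step 1: Convert time to seconds: 1.0 hr * 3600 = 3600.0 s
Step 2: Total = flux * area * time_s
Step 3: Total = 7.8 * 0.073 * 3600.0
Step 4: Total = 2049.8 umol

2049.8


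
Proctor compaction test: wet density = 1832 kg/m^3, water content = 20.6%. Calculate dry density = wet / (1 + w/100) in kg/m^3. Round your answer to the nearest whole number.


Step 1: Dry density = wet density / (1 + w/100)
Step 2: Dry density = 1832 / (1 + 20.6/100)
Step 3: Dry density = 1832 / 1.206
Step 4: Dry density = 1519 kg/m^3

1519


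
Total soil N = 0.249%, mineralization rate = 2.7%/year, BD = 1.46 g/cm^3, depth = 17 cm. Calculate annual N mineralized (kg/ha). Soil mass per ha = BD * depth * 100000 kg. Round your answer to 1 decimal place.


Step 1: Soil mass per ha = BD * depth * 100000 = 1.46 * 17 * 100000 = 2482000 kg
Step 2: Total N pool = soil mass * N%/100 = 2482000 * 0.249/100 = 6180.18 kg/ha
Step 3: N mineralized = N pool * rate%/100 = 6180.18 * 2.7/100 = 166.9 kg/ha/yr

166.9


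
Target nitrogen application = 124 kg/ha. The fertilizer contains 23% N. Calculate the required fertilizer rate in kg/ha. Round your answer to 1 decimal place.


Step 1: Fertilizer rate = target N / (N content / 100)
Step 2: Rate = 124 / (23 / 100)
Step 3: Rate = 124 / 0.23
Step 4: Rate = 539.1 kg/ha

539.1


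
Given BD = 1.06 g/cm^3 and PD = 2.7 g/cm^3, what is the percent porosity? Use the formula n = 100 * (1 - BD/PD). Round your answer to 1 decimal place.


Step 1: Formula: n = 100 * (1 - BD / PD)
Step 2: n = 100 * (1 - 1.06 / 2.7)
Step 3: n = 100 * (1 - 0.39259)
Step 4: n = 60.7%

60.7


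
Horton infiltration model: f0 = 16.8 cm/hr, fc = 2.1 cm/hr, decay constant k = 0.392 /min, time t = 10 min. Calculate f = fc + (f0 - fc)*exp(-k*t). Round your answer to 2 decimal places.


Step 1: f = fc + (f0 - fc) * exp(-k * t)
Step 2: exp(-0.392 * 10) = 0.019841
Step 3: f = 2.1 + (16.8 - 2.1) * 0.019841
Step 4: f = 2.1 + 14.7 * 0.019841
Step 5: f = 2.39 cm/hr

2.39


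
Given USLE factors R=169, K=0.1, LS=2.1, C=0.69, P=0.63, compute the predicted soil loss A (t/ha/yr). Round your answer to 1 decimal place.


Step 1: A = R * K * LS * C * P
Step 2: R * K = 169 * 0.1 = 16.9
Step 3: (R*K) * LS = 16.9 * 2.1 = 35.49
Step 4: * C * P = 35.49 * 0.69 * 0.63 = 15.4
Step 5: A = 15.4 t/(ha*yr)

15.4


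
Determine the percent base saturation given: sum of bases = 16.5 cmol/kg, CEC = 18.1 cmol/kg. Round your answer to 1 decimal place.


Step 1: BS = 100 * (sum of bases) / CEC
Step 2: BS = 100 * 16.5 / 18.1
Step 3: BS = 91.2%

91.2


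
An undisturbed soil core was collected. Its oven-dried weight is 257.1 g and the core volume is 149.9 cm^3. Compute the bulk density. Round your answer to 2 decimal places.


Step 1: Identify the formula: BD = dry mass / volume
Step 2: Substitute values: BD = 257.1 / 149.9
Step 3: BD = 1.72 g/cm^3

1.72


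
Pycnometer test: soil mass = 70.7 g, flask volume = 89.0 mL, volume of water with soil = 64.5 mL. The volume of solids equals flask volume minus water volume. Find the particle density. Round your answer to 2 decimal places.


Step 1: Volume of solids = flask volume - water volume with soil
Step 2: V_solids = 89.0 - 64.5 = 24.5 mL
Step 3: Particle density = mass / V_solids = 70.7 / 24.5 = 2.89 g/cm^3

2.89


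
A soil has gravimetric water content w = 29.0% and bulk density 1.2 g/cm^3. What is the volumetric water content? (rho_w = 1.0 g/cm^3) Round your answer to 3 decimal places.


Step 1: theta = (w / 100) * BD / rho_w
Step 2: theta = (29.0 / 100) * 1.2 / 1.0
Step 3: theta = 0.29 * 1.2
Step 4: theta = 0.348

0.348


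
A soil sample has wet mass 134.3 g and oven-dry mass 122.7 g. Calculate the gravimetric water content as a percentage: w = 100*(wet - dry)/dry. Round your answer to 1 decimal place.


Step 1: Water mass = wet - dry = 134.3 - 122.7 = 11.6 g
Step 2: w = 100 * water mass / dry mass
Step 3: w = 100 * 11.6 / 122.7 = 9.5%

9.5


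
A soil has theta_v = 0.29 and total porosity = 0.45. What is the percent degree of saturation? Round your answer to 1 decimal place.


Step 1: S = 100 * theta_v / n
Step 2: S = 100 * 0.29 / 0.45
Step 3: S = 64.4%

64.4


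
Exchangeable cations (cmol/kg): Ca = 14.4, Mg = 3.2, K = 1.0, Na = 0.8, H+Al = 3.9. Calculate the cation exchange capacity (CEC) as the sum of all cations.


Step 1: CEC = Ca + Mg + K + Na + (H+Al)
Step 2: CEC = 14.4 + 3.2 + 1.0 + 0.8 + 3.9
Step 3: CEC = 23.3 cmol/kg

23.3


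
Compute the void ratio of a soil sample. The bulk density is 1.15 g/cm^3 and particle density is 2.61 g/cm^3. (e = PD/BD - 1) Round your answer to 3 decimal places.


Step 1: e = PD / BD - 1
Step 2: e = 2.61 / 1.15 - 1
Step 3: e = 2.26957 - 1
Step 4: e = 1.27

1.27


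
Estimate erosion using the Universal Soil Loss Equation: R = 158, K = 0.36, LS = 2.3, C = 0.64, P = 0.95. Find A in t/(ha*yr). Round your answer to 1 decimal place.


Step 1: A = R * K * LS * C * P
Step 2: R * K = 158 * 0.36 = 56.88
Step 3: (R*K) * LS = 56.88 * 2.3 = 130.824
Step 4: * C * P = 130.824 * 0.64 * 0.95 = 79.5
Step 5: A = 79.5 t/(ha*yr)

79.5


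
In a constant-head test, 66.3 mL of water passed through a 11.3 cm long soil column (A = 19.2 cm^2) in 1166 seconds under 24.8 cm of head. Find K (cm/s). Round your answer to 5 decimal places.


Step 1: K = Q * L / (A * t * h)
Step 2: Numerator = 66.3 * 11.3 = 749.19
Step 3: Denominator = 19.2 * 1166 * 24.8 = 555202.56
Step 4: K = 749.19 / 555202.56 = 0.00135 cm/s

0.00135


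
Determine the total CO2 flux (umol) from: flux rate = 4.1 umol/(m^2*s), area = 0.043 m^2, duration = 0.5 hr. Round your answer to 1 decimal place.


Step 1: Convert time to seconds: 0.5 hr * 3600 = 1800.0 s
Step 2: Total = flux * area * time_s
Step 3: Total = 4.1 * 0.043 * 1800.0
Step 4: Total = 317.3 umol

317.3


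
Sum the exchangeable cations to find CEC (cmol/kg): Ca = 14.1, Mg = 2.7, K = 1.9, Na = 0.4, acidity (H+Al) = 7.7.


Step 1: CEC = Ca + Mg + K + Na + (H+Al)
Step 2: CEC = 14.1 + 2.7 + 1.9 + 0.4 + 7.7
Step 3: CEC = 26.8 cmol/kg

26.8


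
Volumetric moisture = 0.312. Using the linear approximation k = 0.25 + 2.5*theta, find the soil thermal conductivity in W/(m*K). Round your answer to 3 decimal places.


Step 1: k = 0.25 + 2.5 * theta
Step 2: k = 0.25 + 2.5 * 0.312
Step 3: k = 0.25 + 0.78
Step 4: k = 1.03 W/(m*K)

1.03


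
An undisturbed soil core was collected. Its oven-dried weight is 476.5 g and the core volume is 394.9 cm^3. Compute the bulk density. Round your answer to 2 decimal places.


Step 1: Identify the formula: BD = dry mass / volume
Step 2: Substitute values: BD = 476.5 / 394.9
Step 3: BD = 1.21 g/cm^3

1.21


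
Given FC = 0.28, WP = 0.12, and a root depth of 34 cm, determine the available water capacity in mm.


Step 1: Available water = (FC - WP) * depth * 10
Step 2: AW = (0.28 - 0.12) * 34 * 10
Step 3: AW = 0.16 * 34 * 10
Step 4: AW = 54.4 mm

54.4


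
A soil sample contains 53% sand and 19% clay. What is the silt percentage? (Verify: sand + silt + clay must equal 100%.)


Step 1: sand + silt + clay = 100%
Step 2: silt = 100 - sand - clay
Step 3: silt = 100 - 53 - 19
Step 4: silt = 28%

28


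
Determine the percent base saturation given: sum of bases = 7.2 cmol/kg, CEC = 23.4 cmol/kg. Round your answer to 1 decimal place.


Step 1: BS = 100 * (sum of bases) / CEC
Step 2: BS = 100 * 7.2 / 23.4
Step 3: BS = 30.8%

30.8


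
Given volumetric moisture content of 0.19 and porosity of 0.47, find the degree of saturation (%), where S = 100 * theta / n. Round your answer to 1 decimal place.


Step 1: S = 100 * theta_v / n
Step 2: S = 100 * 0.19 / 0.47
Step 3: S = 40.4%

40.4


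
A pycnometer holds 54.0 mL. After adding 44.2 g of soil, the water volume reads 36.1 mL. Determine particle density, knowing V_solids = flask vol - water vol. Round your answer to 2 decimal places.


Step 1: Volume of solids = flask volume - water volume with soil
Step 2: V_solids = 54.0 - 36.1 = 17.9 mL
Step 3: Particle density = mass / V_solids = 44.2 / 17.9 = 2.47 g/cm^3

2.47


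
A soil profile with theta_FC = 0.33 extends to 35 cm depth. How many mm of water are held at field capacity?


Step 1: Water (mm) = theta_FC * depth (cm) * 10
Step 2: Water = 0.33 * 35 * 10
Step 3: Water = 115.5 mm

115.5


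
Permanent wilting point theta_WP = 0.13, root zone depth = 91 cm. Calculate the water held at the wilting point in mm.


Step 1: Water (mm) = theta_WP * depth * 10
Step 2: Water = 0.13 * 91 * 10
Step 3: Water = 118.3 mm

118.3


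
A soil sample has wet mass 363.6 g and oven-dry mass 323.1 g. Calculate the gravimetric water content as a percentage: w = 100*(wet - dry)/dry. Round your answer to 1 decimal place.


Step 1: Water mass = wet - dry = 363.6 - 323.1 = 40.5 g
Step 2: w = 100 * water mass / dry mass
Step 3: w = 100 * 40.5 / 323.1 = 12.5%

12.5


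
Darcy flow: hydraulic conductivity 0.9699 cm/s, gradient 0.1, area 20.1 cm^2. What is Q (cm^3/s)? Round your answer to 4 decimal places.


Step 1: Apply Darcy's law: Q = K * i * A
Step 2: Q = 0.9699 * 0.1 * 20.1
Step 3: Q = 1.9495 cm^3/s

1.9495


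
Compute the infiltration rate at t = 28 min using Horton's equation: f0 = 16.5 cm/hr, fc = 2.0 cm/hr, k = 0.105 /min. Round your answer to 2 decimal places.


Step 1: f = fc + (f0 - fc) * exp(-k * t)
Step 2: exp(-0.105 * 28) = 0.052866
Step 3: f = 2.0 + (16.5 - 2.0) * 0.052866
Step 4: f = 2.0 + 14.5 * 0.052866
Step 5: f = 2.77 cm/hr

2.77


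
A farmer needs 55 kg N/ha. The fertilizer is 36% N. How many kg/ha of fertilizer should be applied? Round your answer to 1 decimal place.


Step 1: Fertilizer rate = target N / (N content / 100)
Step 2: Rate = 55 / (36 / 100)
Step 3: Rate = 55 / 0.36
Step 4: Rate = 152.8 kg/ha

152.8


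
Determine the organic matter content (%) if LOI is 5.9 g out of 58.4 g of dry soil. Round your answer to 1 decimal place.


Step 1: OM% = 100 * LOI / sample mass
Step 2: OM = 100 * 5.9 / 58.4
Step 3: OM = 10.1%

10.1


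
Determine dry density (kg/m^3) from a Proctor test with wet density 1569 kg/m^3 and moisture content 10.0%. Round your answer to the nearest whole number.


Step 1: Dry density = wet density / (1 + w/100)
Step 2: Dry density = 1569 / (1 + 10.0/100)
Step 3: Dry density = 1569 / 1.1
Step 4: Dry density = 1426 kg/m^3

1426


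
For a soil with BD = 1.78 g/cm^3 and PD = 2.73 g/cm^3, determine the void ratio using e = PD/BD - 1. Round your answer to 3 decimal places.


Step 1: e = PD / BD - 1
Step 2: e = 2.73 / 1.78 - 1
Step 3: e = 1.53371 - 1
Step 4: e = 0.534

0.534


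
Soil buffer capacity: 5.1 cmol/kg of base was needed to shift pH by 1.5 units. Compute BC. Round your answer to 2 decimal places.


Step 1: BC = change in base / change in pH
Step 2: BC = 5.1 / 1.5
Step 3: BC = 3.4 cmol/(kg*pH unit)

3.4


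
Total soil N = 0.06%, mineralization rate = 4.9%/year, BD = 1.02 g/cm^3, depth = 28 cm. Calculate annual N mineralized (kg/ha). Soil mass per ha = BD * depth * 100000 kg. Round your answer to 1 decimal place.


Step 1: Soil mass per ha = BD * depth * 100000 = 1.02 * 28 * 100000 = 2856000 kg
Step 2: Total N pool = soil mass * N%/100 = 2856000 * 0.06/100 = 1713.6 kg/ha
Step 3: N mineralized = N pool * rate%/100 = 1713.6 * 4.9/100 = 84.0 kg/ha/yr

84.0


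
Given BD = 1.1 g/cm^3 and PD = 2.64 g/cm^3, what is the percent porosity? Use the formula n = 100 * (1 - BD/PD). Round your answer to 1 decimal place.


Step 1: Formula: n = 100 * (1 - BD / PD)
Step 2: n = 100 * (1 - 1.1 / 2.64)
Step 3: n = 100 * (1 - 0.41667)
Step 4: n = 58.3%

58.3


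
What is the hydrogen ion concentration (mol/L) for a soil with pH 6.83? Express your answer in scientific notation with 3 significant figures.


Step 1: [H+] = 10^(-pH)
Step 2: [H+] = 10^(-6.83)
Step 3: [H+] = 1.48e-07 mol/L

1.48e-07


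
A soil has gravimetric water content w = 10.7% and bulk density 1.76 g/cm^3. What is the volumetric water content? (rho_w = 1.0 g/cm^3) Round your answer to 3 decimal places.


Step 1: theta = (w / 100) * BD / rho_w
Step 2: theta = (10.7 / 100) * 1.76 / 1.0
Step 3: theta = 0.107 * 1.76
Step 4: theta = 0.188

0.188


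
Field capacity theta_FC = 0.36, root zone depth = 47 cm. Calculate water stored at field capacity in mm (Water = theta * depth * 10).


Step 1: Water (mm) = theta_FC * depth (cm) * 10
Step 2: Water = 0.36 * 47 * 10
Step 3: Water = 169.2 mm

169.2


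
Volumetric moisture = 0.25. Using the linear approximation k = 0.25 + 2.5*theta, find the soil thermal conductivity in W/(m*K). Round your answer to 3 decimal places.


Step 1: k = 0.25 + 2.5 * theta
Step 2: k = 0.25 + 2.5 * 0.25
Step 3: k = 0.25 + 0.625
Step 4: k = 0.875 W/(m*K)

0.875


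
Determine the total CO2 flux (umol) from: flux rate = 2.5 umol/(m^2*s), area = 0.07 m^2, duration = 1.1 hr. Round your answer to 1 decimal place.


Step 1: Convert time to seconds: 1.1 hr * 3600 = 3960.0 s
Step 2: Total = flux * area * time_s
Step 3: Total = 2.5 * 0.07 * 3960.0
Step 4: Total = 693.0 umol

693.0


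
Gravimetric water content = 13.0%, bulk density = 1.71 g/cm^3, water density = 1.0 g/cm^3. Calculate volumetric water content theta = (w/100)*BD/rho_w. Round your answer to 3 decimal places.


Step 1: theta = (w / 100) * BD / rho_w
Step 2: theta = (13.0 / 100) * 1.71 / 1.0
Step 3: theta = 0.13 * 1.71
Step 4: theta = 0.222

0.222


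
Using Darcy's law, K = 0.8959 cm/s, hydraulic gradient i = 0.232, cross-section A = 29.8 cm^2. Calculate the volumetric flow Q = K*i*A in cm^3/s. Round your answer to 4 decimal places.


Step 1: Apply Darcy's law: Q = K * i * A
Step 2: Q = 0.8959 * 0.232 * 29.8
Step 3: Q = 6.1939 cm^3/s

6.1939


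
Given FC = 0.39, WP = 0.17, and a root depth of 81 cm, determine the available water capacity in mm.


Step 1: Available water = (FC - WP) * depth * 10
Step 2: AW = (0.39 - 0.17) * 81 * 10
Step 3: AW = 0.22 * 81 * 10
Step 4: AW = 178.2 mm

178.2


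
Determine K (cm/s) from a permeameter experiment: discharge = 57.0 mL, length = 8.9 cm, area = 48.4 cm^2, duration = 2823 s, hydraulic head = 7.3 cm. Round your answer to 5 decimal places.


Step 1: K = Q * L / (A * t * h)
Step 2: Numerator = 57.0 * 8.9 = 507.3
Step 3: Denominator = 48.4 * 2823 * 7.3 = 997422.36
Step 4: K = 507.3 / 997422.36 = 0.00051 cm/s

0.00051


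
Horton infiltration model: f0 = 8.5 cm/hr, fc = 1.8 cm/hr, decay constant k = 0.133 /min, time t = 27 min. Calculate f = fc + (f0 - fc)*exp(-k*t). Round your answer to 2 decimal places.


Step 1: f = fc + (f0 - fc) * exp(-k * t)
Step 2: exp(-0.133 * 27) = 0.027571
Step 3: f = 1.8 + (8.5 - 1.8) * 0.027571
Step 4: f = 1.8 + 6.7 * 0.027571
Step 5: f = 1.98 cm/hr

1.98


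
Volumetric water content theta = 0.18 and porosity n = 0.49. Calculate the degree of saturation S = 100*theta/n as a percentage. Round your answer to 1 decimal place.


Step 1: S = 100 * theta_v / n
Step 2: S = 100 * 0.18 / 0.49
Step 3: S = 36.7%

36.7


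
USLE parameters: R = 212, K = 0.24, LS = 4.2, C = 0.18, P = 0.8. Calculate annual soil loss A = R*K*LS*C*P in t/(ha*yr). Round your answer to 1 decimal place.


Step 1: A = R * K * LS * C * P
Step 2: R * K = 212 * 0.24 = 50.88
Step 3: (R*K) * LS = 50.88 * 4.2 = 213.696
Step 4: * C * P = 213.696 * 0.18 * 0.8 = 30.8
Step 5: A = 30.8 t/(ha*yr)

30.8


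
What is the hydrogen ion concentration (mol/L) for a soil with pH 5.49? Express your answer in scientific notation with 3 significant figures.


Step 1: [H+] = 10^(-pH)
Step 2: [H+] = 10^(-5.49)
Step 3: [H+] = 3.24e-06 mol/L

3.24e-06


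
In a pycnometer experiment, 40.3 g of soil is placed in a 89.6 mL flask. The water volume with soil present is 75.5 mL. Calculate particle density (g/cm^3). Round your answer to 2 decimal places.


Step 1: Volume of solids = flask volume - water volume with soil
Step 2: V_solids = 89.6 - 75.5 = 14.1 mL
Step 3: Particle density = mass / V_solids = 40.3 / 14.1 = 2.86 g/cm^3

2.86


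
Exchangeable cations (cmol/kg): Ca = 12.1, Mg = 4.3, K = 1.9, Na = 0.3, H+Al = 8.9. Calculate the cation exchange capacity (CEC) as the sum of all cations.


Step 1: CEC = Ca + Mg + K + Na + (H+Al)
Step 2: CEC = 12.1 + 4.3 + 1.9 + 0.3 + 8.9
Step 3: CEC = 27.5 cmol/kg

27.5


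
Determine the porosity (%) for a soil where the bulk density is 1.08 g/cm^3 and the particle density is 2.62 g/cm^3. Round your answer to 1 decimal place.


Step 1: Formula: n = 100 * (1 - BD / PD)
Step 2: n = 100 * (1 - 1.08 / 2.62)
Step 3: n = 100 * (1 - 0.41221)
Step 4: n = 58.8%

58.8


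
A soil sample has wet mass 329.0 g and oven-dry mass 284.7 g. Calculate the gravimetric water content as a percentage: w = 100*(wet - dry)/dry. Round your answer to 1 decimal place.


Step 1: Water mass = wet - dry = 329.0 - 284.7 = 44.3 g
Step 2: w = 100 * water mass / dry mass
Step 3: w = 100 * 44.3 / 284.7 = 15.6%

15.6


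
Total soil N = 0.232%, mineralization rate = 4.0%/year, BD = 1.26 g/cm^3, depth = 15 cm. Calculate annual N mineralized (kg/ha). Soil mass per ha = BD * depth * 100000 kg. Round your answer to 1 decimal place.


Step 1: Soil mass per ha = BD * depth * 100000 = 1.26 * 15 * 100000 = 1890000 kg
Step 2: Total N pool = soil mass * N%/100 = 1890000 * 0.232/100 = 4384.8 kg/ha
Step 3: N mineralized = N pool * rate%/100 = 4384.8 * 4.0/100 = 175.4 kg/ha/yr

175.4


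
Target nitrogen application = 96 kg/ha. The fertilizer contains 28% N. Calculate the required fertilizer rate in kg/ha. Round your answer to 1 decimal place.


Step 1: Fertilizer rate = target N / (N content / 100)
Step 2: Rate = 96 / (28 / 100)
Step 3: Rate = 96 / 0.28
Step 4: Rate = 342.9 kg/ha

342.9


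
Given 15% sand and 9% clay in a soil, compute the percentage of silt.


Step 1: sand + silt + clay = 100%
Step 2: silt = 100 - sand - clay
Step 3: silt = 100 - 15 - 9
Step 4: silt = 76%

76


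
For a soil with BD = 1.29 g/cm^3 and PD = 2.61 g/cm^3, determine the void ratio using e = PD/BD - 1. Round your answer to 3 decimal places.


Step 1: e = PD / BD - 1
Step 2: e = 2.61 / 1.29 - 1
Step 3: e = 2.02326 - 1
Step 4: e = 1.023

1.023


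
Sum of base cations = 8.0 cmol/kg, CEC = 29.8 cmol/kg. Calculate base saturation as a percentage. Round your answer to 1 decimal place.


Step 1: BS = 100 * (sum of bases) / CEC
Step 2: BS = 100 * 8.0 / 29.8
Step 3: BS = 26.8%

26.8


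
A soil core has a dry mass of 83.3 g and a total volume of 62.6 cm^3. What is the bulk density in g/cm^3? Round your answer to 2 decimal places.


Step 1: Identify the formula: BD = dry mass / volume
Step 2: Substitute values: BD = 83.3 / 62.6
Step 3: BD = 1.33 g/cm^3

1.33


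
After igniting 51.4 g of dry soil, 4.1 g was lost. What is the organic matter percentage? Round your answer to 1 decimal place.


Step 1: OM% = 100 * LOI / sample mass
Step 2: OM = 100 * 4.1 / 51.4
Step 3: OM = 8.0%

8.0


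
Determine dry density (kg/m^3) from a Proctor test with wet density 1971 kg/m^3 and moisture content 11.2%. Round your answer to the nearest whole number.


Step 1: Dry density = wet density / (1 + w/100)
Step 2: Dry density = 1971 / (1 + 11.2/100)
Step 3: Dry density = 1971 / 1.112
Step 4: Dry density = 1772 kg/m^3

1772


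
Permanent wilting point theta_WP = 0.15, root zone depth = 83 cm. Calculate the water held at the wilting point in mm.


Step 1: Water (mm) = theta_WP * depth * 10
Step 2: Water = 0.15 * 83 * 10
Step 3: Water = 124.5 mm

124.5


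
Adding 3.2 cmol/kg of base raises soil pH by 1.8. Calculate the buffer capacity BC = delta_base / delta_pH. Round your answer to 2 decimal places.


Step 1: BC = change in base / change in pH
Step 2: BC = 3.2 / 1.8
Step 3: BC = 1.78 cmol/(kg*pH unit)

1.78


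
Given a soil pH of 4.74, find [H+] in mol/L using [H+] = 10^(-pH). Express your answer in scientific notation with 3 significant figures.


Step 1: [H+] = 10^(-pH)
Step 2: [H+] = 10^(-4.74)
Step 3: [H+] = 1.82e-05 mol/L

1.82e-05


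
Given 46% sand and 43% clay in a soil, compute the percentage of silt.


Step 1: sand + silt + clay = 100%
Step 2: silt = 100 - sand - clay
Step 3: silt = 100 - 46 - 43
Step 4: silt = 11%

11


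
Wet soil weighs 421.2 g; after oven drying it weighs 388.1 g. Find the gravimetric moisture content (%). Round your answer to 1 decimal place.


Step 1: Water mass = wet - dry = 421.2 - 388.1 = 33.1 g
Step 2: w = 100 * water mass / dry mass
Step 3: w = 100 * 33.1 / 388.1 = 8.5%

8.5


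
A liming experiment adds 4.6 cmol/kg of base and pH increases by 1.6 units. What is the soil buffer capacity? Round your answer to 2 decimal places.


Step 1: BC = change in base / change in pH
Step 2: BC = 4.6 / 1.6
Step 3: BC = 2.88 cmol/(kg*pH unit)

2.88


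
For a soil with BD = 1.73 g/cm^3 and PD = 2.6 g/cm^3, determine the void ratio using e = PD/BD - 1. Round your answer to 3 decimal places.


Step 1: e = PD / BD - 1
Step 2: e = 2.6 / 1.73 - 1
Step 3: e = 1.50289 - 1
Step 4: e = 0.503

0.503


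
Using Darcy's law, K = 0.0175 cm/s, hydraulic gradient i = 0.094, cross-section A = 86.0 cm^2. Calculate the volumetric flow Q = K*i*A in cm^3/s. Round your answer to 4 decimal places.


Step 1: Apply Darcy's law: Q = K * i * A
Step 2: Q = 0.0175 * 0.094 * 86.0
Step 3: Q = 0.1415 cm^3/s

0.1415


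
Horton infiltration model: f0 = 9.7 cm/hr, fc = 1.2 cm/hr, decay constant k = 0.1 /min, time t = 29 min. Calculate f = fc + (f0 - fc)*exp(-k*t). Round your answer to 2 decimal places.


Step 1: f = fc + (f0 - fc) * exp(-k * t)
Step 2: exp(-0.1 * 29) = 0.055023
Step 3: f = 1.2 + (9.7 - 1.2) * 0.055023
Step 4: f = 1.2 + 8.5 * 0.055023
Step 5: f = 1.67 cm/hr

1.67


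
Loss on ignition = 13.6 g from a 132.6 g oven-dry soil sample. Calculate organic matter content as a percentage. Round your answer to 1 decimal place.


Step 1: OM% = 100 * LOI / sample mass
Step 2: OM = 100 * 13.6 / 132.6
Step 3: OM = 10.3%

10.3


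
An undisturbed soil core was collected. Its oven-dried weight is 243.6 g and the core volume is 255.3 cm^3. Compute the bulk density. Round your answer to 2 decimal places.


Step 1: Identify the formula: BD = dry mass / volume
Step 2: Substitute values: BD = 243.6 / 255.3
Step 3: BD = 0.95 g/cm^3

0.95


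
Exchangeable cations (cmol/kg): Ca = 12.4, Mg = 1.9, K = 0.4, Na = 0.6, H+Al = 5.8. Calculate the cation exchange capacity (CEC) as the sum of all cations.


Step 1: CEC = Ca + Mg + K + Na + (H+Al)
Step 2: CEC = 12.4 + 1.9 + 0.4 + 0.6 + 5.8
Step 3: CEC = 21.1 cmol/kg

21.1


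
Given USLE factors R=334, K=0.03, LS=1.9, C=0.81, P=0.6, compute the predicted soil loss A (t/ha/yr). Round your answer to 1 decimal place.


Step 1: A = R * K * LS * C * P
Step 2: R * K = 334 * 0.03 = 10.02
Step 3: (R*K) * LS = 10.02 * 1.9 = 19.038
Step 4: * C * P = 19.038 * 0.81 * 0.6 = 9.3
Step 5: A = 9.3 t/(ha*yr)

9.3


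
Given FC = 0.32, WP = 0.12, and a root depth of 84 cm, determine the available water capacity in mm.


Step 1: Available water = (FC - WP) * depth * 10
Step 2: AW = (0.32 - 0.12) * 84 * 10
Step 3: AW = 0.2 * 84 * 10
Step 4: AW = 168.0 mm

168.0


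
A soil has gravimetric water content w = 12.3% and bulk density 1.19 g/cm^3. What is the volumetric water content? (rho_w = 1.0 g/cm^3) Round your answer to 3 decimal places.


Step 1: theta = (w / 100) * BD / rho_w
Step 2: theta = (12.3 / 100) * 1.19 / 1.0
Step 3: theta = 0.123 * 1.19
Step 4: theta = 0.146

0.146


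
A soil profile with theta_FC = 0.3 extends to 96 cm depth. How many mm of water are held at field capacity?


Step 1: Water (mm) = theta_FC * depth (cm) * 10
Step 2: Water = 0.3 * 96 * 10
Step 3: Water = 288.0 mm

288.0


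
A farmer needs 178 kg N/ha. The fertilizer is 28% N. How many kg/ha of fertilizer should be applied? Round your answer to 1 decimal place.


Step 1: Fertilizer rate = target N / (N content / 100)
Step 2: Rate = 178 / (28 / 100)
Step 3: Rate = 178 / 0.28
Step 4: Rate = 635.7 kg/ha

635.7


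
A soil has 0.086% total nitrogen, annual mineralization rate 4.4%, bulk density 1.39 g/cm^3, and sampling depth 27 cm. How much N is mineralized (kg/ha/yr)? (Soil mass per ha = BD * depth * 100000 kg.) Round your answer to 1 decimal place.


Step 1: Soil mass per ha = BD * depth * 100000 = 1.39 * 27 * 100000 = 3753000 kg
Step 2: Total N pool = soil mass * N%/100 = 3753000 * 0.086/100 = 3227.58 kg/ha
Step 3: N mineralized = N pool * rate%/100 = 3227.58 * 4.4/100 = 142.0 kg/ha/yr

142.0


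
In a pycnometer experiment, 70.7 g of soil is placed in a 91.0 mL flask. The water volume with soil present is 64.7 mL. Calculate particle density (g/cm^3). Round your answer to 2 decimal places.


Step 1: Volume of solids = flask volume - water volume with soil
Step 2: V_solids = 91.0 - 64.7 = 26.3 mL
Step 3: Particle density = mass / V_solids = 70.7 / 26.3 = 2.69 g/cm^3

2.69


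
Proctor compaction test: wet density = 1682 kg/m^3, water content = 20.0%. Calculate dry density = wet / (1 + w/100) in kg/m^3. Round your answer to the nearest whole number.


Step 1: Dry density = wet density / (1 + w/100)
Step 2: Dry density = 1682 / (1 + 20.0/100)
Step 3: Dry density = 1682 / 1.2
Step 4: Dry density = 1402 kg/m^3

1402


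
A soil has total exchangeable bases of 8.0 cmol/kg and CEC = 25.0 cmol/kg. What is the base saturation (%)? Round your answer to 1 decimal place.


Step 1: BS = 100 * (sum of bases) / CEC
Step 2: BS = 100 * 8.0 / 25.0
Step 3: BS = 32.0%

32.0


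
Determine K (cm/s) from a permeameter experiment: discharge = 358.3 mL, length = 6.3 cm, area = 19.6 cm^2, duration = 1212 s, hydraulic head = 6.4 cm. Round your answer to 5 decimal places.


Step 1: K = Q * L / (A * t * h)
Step 2: Numerator = 358.3 * 6.3 = 2257.29
Step 3: Denominator = 19.6 * 1212 * 6.4 = 152033.28
Step 4: K = 2257.29 / 152033.28 = 0.01485 cm/s

0.01485


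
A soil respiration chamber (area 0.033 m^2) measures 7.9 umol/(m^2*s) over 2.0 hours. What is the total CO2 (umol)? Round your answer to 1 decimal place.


Step 1: Convert time to seconds: 2.0 hr * 3600 = 7200.0 s
Step 2: Total = flux * area * time_s
Step 3: Total = 7.9 * 0.033 * 7200.0
Step 4: Total = 1877.0 umol

1877.0


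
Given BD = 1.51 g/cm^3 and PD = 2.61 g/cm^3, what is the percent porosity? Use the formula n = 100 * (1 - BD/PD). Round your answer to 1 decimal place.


Step 1: Formula: n = 100 * (1 - BD / PD)
Step 2: n = 100 * (1 - 1.51 / 2.61)
Step 3: n = 100 * (1 - 0.57854)
Step 4: n = 42.1%

42.1


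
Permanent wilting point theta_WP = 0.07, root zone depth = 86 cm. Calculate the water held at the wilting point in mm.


Step 1: Water (mm) = theta_WP * depth * 10
Step 2: Water = 0.07 * 86 * 10
Step 3: Water = 60.2 mm

60.2


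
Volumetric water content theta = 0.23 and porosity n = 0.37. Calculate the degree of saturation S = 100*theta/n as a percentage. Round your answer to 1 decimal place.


Step 1: S = 100 * theta_v / n
Step 2: S = 100 * 0.23 / 0.37
Step 3: S = 62.2%

62.2


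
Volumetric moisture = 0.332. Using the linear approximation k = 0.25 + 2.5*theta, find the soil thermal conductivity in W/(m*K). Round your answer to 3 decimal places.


Step 1: k = 0.25 + 2.5 * theta
Step 2: k = 0.25 + 2.5 * 0.332
Step 3: k = 0.25 + 0.83
Step 4: k = 1.08 W/(m*K)

1.08


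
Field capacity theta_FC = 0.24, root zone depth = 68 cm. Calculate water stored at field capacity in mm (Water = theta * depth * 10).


Step 1: Water (mm) = theta_FC * depth (cm) * 10
Step 2: Water = 0.24 * 68 * 10
Step 3: Water = 163.2 mm

163.2


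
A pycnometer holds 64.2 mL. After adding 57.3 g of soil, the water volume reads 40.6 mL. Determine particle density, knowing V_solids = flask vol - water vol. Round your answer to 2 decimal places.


Step 1: Volume of solids = flask volume - water volume with soil
Step 2: V_solids = 64.2 - 40.6 = 23.6 mL
Step 3: Particle density = mass / V_solids = 57.3 / 23.6 = 2.43 g/cm^3

2.43


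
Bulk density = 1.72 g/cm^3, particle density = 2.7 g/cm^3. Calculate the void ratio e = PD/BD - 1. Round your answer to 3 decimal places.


Step 1: e = PD / BD - 1
Step 2: e = 2.7 / 1.72 - 1
Step 3: e = 1.56977 - 1
Step 4: e = 0.57

0.57


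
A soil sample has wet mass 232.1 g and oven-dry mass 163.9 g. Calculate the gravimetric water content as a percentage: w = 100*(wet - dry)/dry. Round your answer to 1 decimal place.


Step 1: Water mass = wet - dry = 232.1 - 163.9 = 68.2 g
Step 2: w = 100 * water mass / dry mass
Step 3: w = 100 * 68.2 / 163.9 = 41.6%

41.6


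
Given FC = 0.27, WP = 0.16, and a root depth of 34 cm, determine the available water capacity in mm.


Step 1: Available water = (FC - WP) * depth * 10
Step 2: AW = (0.27 - 0.16) * 34 * 10
Step 3: AW = 0.11 * 34 * 10
Step 4: AW = 37.4 mm

37.4


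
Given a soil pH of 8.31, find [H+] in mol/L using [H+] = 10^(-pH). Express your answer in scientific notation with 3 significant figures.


Step 1: [H+] = 10^(-pH)
Step 2: [H+] = 10^(-8.31)
Step 3: [H+] = 4.90e-09 mol/L

4.90e-09


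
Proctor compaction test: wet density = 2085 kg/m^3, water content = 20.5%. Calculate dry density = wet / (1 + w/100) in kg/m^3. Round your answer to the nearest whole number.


Step 1: Dry density = wet density / (1 + w/100)
Step 2: Dry density = 2085 / (1 + 20.5/100)
Step 3: Dry density = 2085 / 1.205
Step 4: Dry density = 1730 kg/m^3

1730


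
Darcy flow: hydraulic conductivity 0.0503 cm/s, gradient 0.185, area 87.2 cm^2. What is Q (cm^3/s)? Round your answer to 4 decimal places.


Step 1: Apply Darcy's law: Q = K * i * A
Step 2: Q = 0.0503 * 0.185 * 87.2
Step 3: Q = 0.8114 cm^3/s

0.8114


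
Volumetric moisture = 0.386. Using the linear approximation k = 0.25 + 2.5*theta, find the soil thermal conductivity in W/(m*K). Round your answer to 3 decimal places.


Step 1: k = 0.25 + 2.5 * theta
Step 2: k = 0.25 + 2.5 * 0.386
Step 3: k = 0.25 + 0.965
Step 4: k = 1.215 W/(m*K)

1.215


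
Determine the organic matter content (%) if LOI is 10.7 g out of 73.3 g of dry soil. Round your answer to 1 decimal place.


Step 1: OM% = 100 * LOI / sample mass
Step 2: OM = 100 * 10.7 / 73.3
Step 3: OM = 14.6%

14.6


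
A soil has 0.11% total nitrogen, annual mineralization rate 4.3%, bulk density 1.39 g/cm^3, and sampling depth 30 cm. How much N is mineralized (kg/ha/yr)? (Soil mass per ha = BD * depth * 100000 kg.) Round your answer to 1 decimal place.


Step 1: Soil mass per ha = BD * depth * 100000 = 1.39 * 30 * 100000 = 4170000 kg
Step 2: Total N pool = soil mass * N%/100 = 4170000 * 0.11/100 = 4587.0 kg/ha
Step 3: N mineralized = N pool * rate%/100 = 4587.0 * 4.3/100 = 197.2 kg/ha/yr

197.2


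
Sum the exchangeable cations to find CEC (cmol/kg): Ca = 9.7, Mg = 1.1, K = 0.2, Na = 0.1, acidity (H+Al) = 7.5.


Step 1: CEC = Ca + Mg + K + Na + (H+Al)
Step 2: CEC = 9.7 + 1.1 + 0.2 + 0.1 + 7.5
Step 3: CEC = 18.6 cmol/kg

18.6


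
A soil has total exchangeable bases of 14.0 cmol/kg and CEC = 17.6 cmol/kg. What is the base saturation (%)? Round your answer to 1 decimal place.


Step 1: BS = 100 * (sum of bases) / CEC
Step 2: BS = 100 * 14.0 / 17.6
Step 3: BS = 79.5%

79.5


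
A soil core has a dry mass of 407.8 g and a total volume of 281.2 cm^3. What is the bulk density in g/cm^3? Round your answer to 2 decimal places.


Step 1: Identify the formula: BD = dry mass / volume
Step 2: Substitute values: BD = 407.8 / 281.2
Step 3: BD = 1.45 g/cm^3

1.45


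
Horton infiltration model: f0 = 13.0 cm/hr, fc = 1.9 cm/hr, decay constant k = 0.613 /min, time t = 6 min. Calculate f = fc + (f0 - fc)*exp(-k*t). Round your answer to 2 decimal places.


Step 1: f = fc + (f0 - fc) * exp(-k * t)
Step 2: exp(-0.613 * 6) = 0.025273
Step 3: f = 1.9 + (13.0 - 1.9) * 0.025273
Step 4: f = 1.9 + 11.1 * 0.025273
Step 5: f = 2.18 cm/hr

2.18


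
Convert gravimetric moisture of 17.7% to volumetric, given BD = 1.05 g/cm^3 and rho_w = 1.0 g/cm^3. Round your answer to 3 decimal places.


Step 1: theta = (w / 100) * BD / rho_w
Step 2: theta = (17.7 / 100) * 1.05 / 1.0
Step 3: theta = 0.177 * 1.05
Step 4: theta = 0.186

0.186


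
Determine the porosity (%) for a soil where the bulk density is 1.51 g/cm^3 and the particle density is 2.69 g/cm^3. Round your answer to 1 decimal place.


Step 1: Formula: n = 100 * (1 - BD / PD)
Step 2: n = 100 * (1 - 1.51 / 2.69)
Step 3: n = 100 * (1 - 0.56134)
Step 4: n = 43.9%

43.9


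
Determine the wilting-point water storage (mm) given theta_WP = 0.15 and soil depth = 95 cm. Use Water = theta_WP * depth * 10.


Step 1: Water (mm) = theta_WP * depth * 10
Step 2: Water = 0.15 * 95 * 10
Step 3: Water = 142.5 mm

142.5


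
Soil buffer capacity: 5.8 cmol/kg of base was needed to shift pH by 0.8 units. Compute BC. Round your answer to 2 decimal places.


Step 1: BC = change in base / change in pH
Step 2: BC = 5.8 / 0.8
Step 3: BC = 7.25 cmol/(kg*pH unit)

7.25


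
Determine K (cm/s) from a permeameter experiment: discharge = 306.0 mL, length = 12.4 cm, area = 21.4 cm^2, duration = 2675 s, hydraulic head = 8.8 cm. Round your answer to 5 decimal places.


Step 1: K = Q * L / (A * t * h)
Step 2: Numerator = 306.0 * 12.4 = 3794.4
Step 3: Denominator = 21.4 * 2675 * 8.8 = 503756.0
Step 4: K = 3794.4 / 503756.0 = 0.00753 cm/s

0.00753


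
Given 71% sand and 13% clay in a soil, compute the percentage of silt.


Step 1: sand + silt + clay = 100%
Step 2: silt = 100 - sand - clay
Step 3: silt = 100 - 71 - 13
Step 4: silt = 16%

16


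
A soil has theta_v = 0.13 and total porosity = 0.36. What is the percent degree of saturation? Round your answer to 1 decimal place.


Step 1: S = 100 * theta_v / n
Step 2: S = 100 * 0.13 / 0.36
Step 3: S = 36.1%

36.1


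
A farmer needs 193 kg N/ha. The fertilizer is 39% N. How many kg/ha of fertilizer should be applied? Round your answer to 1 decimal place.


Step 1: Fertilizer rate = target N / (N content / 100)
Step 2: Rate = 193 / (39 / 100)
Step 3: Rate = 193 / 0.39
Step 4: Rate = 494.9 kg/ha

494.9


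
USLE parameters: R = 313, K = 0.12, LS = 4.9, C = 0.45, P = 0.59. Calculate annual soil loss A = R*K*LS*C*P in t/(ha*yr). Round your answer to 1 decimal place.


Step 1: A = R * K * LS * C * P
Step 2: R * K = 313 * 0.12 = 37.56
Step 3: (R*K) * LS = 37.56 * 4.9 = 184.044
Step 4: * C * P = 184.044 * 0.45 * 0.59 = 48.9
Step 5: A = 48.9 t/(ha*yr)

48.9


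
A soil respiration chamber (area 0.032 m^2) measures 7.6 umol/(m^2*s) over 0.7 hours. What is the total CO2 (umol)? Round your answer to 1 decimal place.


Step 1: Convert time to seconds: 0.7 hr * 3600 = 2520.0 s
Step 2: Total = flux * area * time_s
Step 3: Total = 7.6 * 0.032 * 2520.0
Step 4: Total = 612.9 umol

612.9


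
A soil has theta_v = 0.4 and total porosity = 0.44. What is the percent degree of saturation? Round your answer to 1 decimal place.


Step 1: S = 100 * theta_v / n
Step 2: S = 100 * 0.4 / 0.44
Step 3: S = 90.9%

90.9


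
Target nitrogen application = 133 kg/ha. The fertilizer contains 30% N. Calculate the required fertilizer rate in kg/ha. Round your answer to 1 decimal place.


Step 1: Fertilizer rate = target N / (N content / 100)
Step 2: Rate = 133 / (30 / 100)
Step 3: Rate = 133 / 0.3
Step 4: Rate = 443.3 kg/ha

443.3


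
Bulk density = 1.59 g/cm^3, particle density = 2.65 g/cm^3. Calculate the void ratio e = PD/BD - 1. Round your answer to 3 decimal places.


Step 1: e = PD / BD - 1
Step 2: e = 2.65 / 1.59 - 1
Step 3: e = 1.66667 - 1
Step 4: e = 0.667

0.667


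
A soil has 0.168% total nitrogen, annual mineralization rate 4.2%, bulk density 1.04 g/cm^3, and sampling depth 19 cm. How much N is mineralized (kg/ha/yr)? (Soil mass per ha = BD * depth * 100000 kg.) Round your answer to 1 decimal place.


Step 1: Soil mass per ha = BD * depth * 100000 = 1.04 * 19 * 100000 = 1976000 kg
Step 2: Total N pool = soil mass * N%/100 = 1976000 * 0.168/100 = 3319.68 kg/ha
Step 3: N mineralized = N pool * rate%/100 = 3319.68 * 4.2/100 = 139.4 kg/ha/yr

139.4


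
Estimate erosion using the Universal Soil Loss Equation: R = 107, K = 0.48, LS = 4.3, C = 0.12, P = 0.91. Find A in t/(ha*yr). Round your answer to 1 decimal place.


Step 1: A = R * K * LS * C * P
Step 2: R * K = 107 * 0.48 = 51.36
Step 3: (R*K) * LS = 51.36 * 4.3 = 220.848
Step 4: * C * P = 220.848 * 0.12 * 0.91 = 24.1
Step 5: A = 24.1 t/(ha*yr)

24.1


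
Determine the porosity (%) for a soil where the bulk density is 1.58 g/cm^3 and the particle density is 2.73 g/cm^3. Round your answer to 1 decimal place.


Step 1: Formula: n = 100 * (1 - BD / PD)
Step 2: n = 100 * (1 - 1.58 / 2.73)
Step 3: n = 100 * (1 - 0.57875)
Step 4: n = 42.1%

42.1


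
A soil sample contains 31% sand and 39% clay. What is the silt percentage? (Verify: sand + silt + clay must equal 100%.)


Step 1: sand + silt + clay = 100%
Step 2: silt = 100 - sand - clay
Step 3: silt = 100 - 31 - 39
Step 4: silt = 30%

30


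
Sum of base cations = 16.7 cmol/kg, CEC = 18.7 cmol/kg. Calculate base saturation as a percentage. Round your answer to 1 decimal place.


Step 1: BS = 100 * (sum of bases) / CEC
Step 2: BS = 100 * 16.7 / 18.7
Step 3: BS = 89.3%

89.3


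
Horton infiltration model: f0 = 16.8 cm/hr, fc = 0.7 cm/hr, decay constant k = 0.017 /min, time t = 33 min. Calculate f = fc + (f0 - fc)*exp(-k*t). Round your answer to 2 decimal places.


Step 1: f = fc + (f0 - fc) * exp(-k * t)
Step 2: exp(-0.017 * 33) = 0.570638
Step 3: f = 0.7 + (16.8 - 0.7) * 0.570638
Step 4: f = 0.7 + 16.1 * 0.570638
Step 5: f = 9.89 cm/hr

9.89


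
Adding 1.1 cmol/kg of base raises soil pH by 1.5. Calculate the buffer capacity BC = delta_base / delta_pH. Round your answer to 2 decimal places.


Step 1: BC = change in base / change in pH
Step 2: BC = 1.1 / 1.5
Step 3: BC = 0.73 cmol/(kg*pH unit)

0.73


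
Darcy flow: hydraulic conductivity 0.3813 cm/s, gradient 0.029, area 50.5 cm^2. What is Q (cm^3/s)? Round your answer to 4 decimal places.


Step 1: Apply Darcy's law: Q = K * i * A
Step 2: Q = 0.3813 * 0.029 * 50.5
Step 3: Q = 0.5584 cm^3/s

0.5584


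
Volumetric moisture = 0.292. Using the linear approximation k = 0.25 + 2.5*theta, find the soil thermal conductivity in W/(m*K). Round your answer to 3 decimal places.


Step 1: k = 0.25 + 2.5 * theta
Step 2: k = 0.25 + 2.5 * 0.292
Step 3: k = 0.25 + 0.73
Step 4: k = 0.98 W/(m*K)

0.98


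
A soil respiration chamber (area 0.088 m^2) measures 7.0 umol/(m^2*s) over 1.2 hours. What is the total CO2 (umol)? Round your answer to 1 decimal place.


Step 1: Convert time to seconds: 1.2 hr * 3600 = 4320.0 s
Step 2: Total = flux * area * time_s
Step 3: Total = 7.0 * 0.088 * 4320.0
Step 4: Total = 2661.1 umol

2661.1


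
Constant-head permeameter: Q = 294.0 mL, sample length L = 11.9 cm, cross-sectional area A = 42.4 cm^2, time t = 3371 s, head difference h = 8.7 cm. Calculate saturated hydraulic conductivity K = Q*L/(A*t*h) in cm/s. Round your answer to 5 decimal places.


Step 1: K = Q * L / (A * t * h)
Step 2: Numerator = 294.0 * 11.9 = 3498.6
Step 3: Denominator = 42.4 * 3371 * 8.7 = 1243494.48
Step 4: K = 3498.6 / 1243494.48 = 0.00281 cm/s

0.00281
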